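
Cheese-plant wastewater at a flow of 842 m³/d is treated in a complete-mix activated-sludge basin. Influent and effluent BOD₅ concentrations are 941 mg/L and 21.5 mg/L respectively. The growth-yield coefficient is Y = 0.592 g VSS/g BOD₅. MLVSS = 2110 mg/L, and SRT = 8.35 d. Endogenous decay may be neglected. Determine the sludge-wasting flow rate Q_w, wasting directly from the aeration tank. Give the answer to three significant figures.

With k_d = 0 the design equation reduces to V = Y Q (S₀−S) θ_c / X = 0.592 × 842 × (941 − 21.5) × 8.35 / 2110 = 1814 m³.
With mixed-liquor wasting, θ_c = V/Q_w, so Q_w = V/θ_c = 1814/8.35 = 217.2 m³/d.

Q_w ≈ 217 m³/d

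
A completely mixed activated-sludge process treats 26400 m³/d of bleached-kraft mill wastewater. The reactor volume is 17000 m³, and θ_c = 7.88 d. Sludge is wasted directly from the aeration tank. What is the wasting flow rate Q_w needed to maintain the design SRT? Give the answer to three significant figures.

Q_w ≈ 2160 m³/d

With mixed-liquor wasting, θ_c = V/Q_w, so Q_w = V/θ_c = 17000/7.88 = 2157 m³/d.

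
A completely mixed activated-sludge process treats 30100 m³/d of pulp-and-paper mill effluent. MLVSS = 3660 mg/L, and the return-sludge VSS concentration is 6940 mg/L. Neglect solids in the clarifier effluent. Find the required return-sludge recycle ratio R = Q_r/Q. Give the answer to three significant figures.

R = Q_r/Q = X/(X_r − X) = 3660 / (6940 − 3660) = 1.116.

R ≈ 1.12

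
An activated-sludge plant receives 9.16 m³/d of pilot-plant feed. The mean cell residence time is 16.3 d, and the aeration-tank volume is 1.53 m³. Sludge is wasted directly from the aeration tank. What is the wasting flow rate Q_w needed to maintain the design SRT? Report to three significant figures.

Wasting from the aeration tank: Q_w = V / θ_c = 1.530 / 16.3 = 0.09387 m³/d.

Q_w ≈ 0.0939 m³/d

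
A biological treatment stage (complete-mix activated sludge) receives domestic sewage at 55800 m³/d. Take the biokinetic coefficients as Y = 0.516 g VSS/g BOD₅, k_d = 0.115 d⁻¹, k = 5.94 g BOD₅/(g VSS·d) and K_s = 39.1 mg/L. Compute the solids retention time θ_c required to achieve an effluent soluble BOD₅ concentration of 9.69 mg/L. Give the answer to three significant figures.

From 1/θ_c = Y·k·S/(K_s + S) − k_d: Y·k·S/(K_s+S) = 0.516 × 5.94 × 9.69 / (39.1 + 9.69) = 0.6087 d⁻¹.
Then 1/θ_c = μ − k_d = 0.6087 − 0.115 = 0.4937 d⁻¹, giving θ_c = 2.025 d.

θ_c ≈ 2.03 d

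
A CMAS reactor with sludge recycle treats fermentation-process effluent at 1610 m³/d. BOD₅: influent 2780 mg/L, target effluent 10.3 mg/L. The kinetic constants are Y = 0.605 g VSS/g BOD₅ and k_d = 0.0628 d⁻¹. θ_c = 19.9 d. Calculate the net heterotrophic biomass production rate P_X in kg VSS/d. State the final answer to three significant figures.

P_X ≈ 1200 kg VSS/d

Correct the yield for decay: Y_obs = Y/(1 + k_d θ_c) = 0.605 / (1 + 0.0628 × 19.9) = 0.605 / 2.250 = 0.2689.
ΔS = 2780 − 10.3 = 2770 mg/L, so the substrate removal rate is 1610 × 2770/1000 = 4459 kg BOD₅/d.
P_X = Y_obs · Q(S₀ − S) = 0.2689 × 4459 = 1199 kg VSS/d.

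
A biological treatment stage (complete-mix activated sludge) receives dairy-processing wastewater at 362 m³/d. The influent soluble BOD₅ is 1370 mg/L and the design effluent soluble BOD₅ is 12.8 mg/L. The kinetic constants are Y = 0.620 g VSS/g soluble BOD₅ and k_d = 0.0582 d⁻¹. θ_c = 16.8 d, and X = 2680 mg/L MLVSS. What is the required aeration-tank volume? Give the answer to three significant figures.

V ≈ 965 m³

Steady-state biomass mass balance: V·X·(1 + k_d·θ_c) = Y·Q·(S₀ − S)·θ_c, so V = 0.620 × 362 × (1370 − 12.8) × 16.8 / [2680 × (1 + 0.0582 × 16.8)] = 5.12×10^6 / 5300 = 965.5 m³.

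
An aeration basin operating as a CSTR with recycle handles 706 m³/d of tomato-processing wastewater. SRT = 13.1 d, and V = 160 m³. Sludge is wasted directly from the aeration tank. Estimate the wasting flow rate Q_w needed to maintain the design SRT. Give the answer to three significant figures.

For wasting at MLVSS concentration, Q_w = V/θ_c = 160.0/13.1 = 12.21 m³/d.

Q_w ≈ 12.2 m³/d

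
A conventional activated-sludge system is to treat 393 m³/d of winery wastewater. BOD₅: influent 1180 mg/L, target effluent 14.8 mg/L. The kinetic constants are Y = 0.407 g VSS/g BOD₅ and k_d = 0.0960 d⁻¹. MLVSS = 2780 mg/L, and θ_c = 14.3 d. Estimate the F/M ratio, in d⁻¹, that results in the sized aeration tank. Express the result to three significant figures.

Rearranging the biomass balance for a CMAS with decay, V = Y·Q·ΔS·θ_c / [X·(1+k_d θ_c)] = 0.407 × 393 × (1180 − 14.8) × 14.3 / [2780 × (1 + 0.0960 × 14.3)] = 2.67×10^6 / 6596 = 404.0 m³.
F/M = Q·S₀ / (V·X) = 393 × 1180 / (404.0 × 2780) = 0.4129 g BOD₅·(g VSS·d)⁻¹.

F/M ≈ 0.413 d⁻¹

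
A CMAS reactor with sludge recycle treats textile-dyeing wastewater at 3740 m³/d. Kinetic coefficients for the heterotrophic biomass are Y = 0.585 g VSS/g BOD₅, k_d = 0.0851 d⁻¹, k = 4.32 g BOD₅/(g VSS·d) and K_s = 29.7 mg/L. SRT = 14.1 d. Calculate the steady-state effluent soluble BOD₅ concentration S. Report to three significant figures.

S ≈ 1.95 mg/L

For a completely mixed reactor with recycle the Lawrence–McCarty relation gives S = K_s·(1 + k_d·θ_c) / [θ_c·(Y·k − k_d) − 1] = 29.7 × (1 + 0.0851 × 14.1) / [14.1 × (0.585 × 4.32 − 0.0851) − 1] = 65.34 / 33.43 = 1.954 mg/L.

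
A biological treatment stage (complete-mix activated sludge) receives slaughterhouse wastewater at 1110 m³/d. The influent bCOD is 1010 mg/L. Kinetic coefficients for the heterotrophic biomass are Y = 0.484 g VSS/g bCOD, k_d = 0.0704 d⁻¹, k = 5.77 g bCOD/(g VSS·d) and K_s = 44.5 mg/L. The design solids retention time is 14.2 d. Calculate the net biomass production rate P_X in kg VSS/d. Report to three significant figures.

Effluent substrate depends only on kinetics and SRT: S = K_s(1 + k_d θ_c) / [θ_c(Yk − k_d) − 1] = 44.5 × (1 + 0.0704 × 14.2) / [14.2 × (0.484 × 5.77 − 0.0704) − 1] = 88.99 / 37.66 = 2.363 mg/L.
Correct the yield for decay: Y_obs = Y/(1 + k_d θ_c) = 0.484 / (1 + 0.0704 × 14.2) = 0.484 / 2.000 = 0.2420.
Q·(S₀ − S) = 1110 × (1010 − 2.36) × 10⁻³ = 1118 kg/d removed.
So the net sludge growth is P_X = 0.2420 × 1118 = 270.7 kg VSS/d.

P_X ≈ 271 kg VSS/d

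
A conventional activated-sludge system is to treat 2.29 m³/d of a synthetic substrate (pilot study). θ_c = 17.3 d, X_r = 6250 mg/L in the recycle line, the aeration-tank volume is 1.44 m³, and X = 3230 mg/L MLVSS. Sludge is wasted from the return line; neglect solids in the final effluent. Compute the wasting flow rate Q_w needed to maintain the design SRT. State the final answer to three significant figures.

Q_w ≈ 0.0430 m³/d

Q_w = (V·X)/(θ_c X_r) = 1.440 × 3230 / (17.3 × 6250) = 0.04302 m³/d.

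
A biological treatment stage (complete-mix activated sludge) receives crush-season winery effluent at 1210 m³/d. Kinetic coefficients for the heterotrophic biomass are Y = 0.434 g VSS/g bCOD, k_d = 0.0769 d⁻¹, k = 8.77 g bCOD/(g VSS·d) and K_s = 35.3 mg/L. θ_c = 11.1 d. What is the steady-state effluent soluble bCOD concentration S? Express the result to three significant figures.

From the Monod/SRT balance for a CMAS, S = K_s·(1+k_d θ_c)/[θ_c·(Y k − k_d) − 1] = 35.3 × (1 + 0.0769 × 11.1) / [11.1 × (0.434 × 8.77 − 0.0769) − 1] = 65.43 / 40.40 = 1.620 mg/L.

S ≈ 1.62 mg/L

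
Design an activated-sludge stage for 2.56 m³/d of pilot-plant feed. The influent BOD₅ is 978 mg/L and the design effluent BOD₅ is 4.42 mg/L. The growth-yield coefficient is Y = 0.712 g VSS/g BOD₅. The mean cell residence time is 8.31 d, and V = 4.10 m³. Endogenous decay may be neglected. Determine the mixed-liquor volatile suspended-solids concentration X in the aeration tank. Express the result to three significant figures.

From V·X = Y·Q·(S₀ − S)·θ_c (decay neglected): X = 0.712 × 2.56 × (978 − 4.42) × 8.31 / 4.10 = 3597 mg/L.

X ≈ 3600 mg/L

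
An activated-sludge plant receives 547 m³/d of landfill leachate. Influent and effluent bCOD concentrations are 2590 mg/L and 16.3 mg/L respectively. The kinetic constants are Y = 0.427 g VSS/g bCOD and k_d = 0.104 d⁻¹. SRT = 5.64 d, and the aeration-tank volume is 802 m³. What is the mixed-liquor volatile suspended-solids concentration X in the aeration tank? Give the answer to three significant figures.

X ≈ 2660 mg/L

From V·X·(1 + k_d·θ_c) = Y·Q·(S₀ − S)·θ_c: X = 0.427 × 547 × (2590 − 16.3) × 5.64 / [802 × (1 + 0.104 × 5.64)] = 2665 mg/L.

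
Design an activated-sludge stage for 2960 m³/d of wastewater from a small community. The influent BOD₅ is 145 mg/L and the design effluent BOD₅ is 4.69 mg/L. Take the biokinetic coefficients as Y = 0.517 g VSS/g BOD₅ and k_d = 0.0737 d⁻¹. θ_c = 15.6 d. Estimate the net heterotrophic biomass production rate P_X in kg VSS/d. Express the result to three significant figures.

P_X ≈ 99.9 kg VSS/d

Observed yield with endogenous decay: Y_obs = Y / (1 + k_d·θ_c) = 0.517 / (1 + 0.0737 × 15.6) = 0.517 / 2.150 = 0.2405 g VSS/g BOD₅.
ΔS = 145 − 4.69 = 140.3 mg/L, so the substrate removal rate is 2960 × 140.3/1000 = 415.3 kg BOD₅/d.
P_X = Y_obs · Q(S₀ − S) = 0.2405 × 415.3 = 99.88 kg VSS/d.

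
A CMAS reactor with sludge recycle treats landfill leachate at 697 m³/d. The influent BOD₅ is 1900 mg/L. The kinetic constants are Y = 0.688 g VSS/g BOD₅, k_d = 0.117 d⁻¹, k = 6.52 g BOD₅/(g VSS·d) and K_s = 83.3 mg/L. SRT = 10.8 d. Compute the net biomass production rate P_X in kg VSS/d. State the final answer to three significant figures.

Effluent substrate depends only on kinetics and SRT: S = K_s(1 + k_d θ_c) / [θ_c(Yk − k_d) − 1] = 83.3 × (1 + 0.117 × 10.8) / [10.8 × (0.688 × 6.52 − 0.117) − 1] = 188.6 / 46.18 = 4.083 mg/L.
Y_obs = Y / (1 + k_d θ_c) = 0.688 / (1 + 0.117 × 10.8) = 0.688 / 2.264 = 0.3039.
Q·(S₀ − S) = 697 × (1900 − 4.08) × 10⁻³ = 1321 kg/d removed.
So the net sludge growth is P_X = 0.3039 × 1321 = 401.6 kg VSS/d.

P_X ≈ 402 kg VSS/d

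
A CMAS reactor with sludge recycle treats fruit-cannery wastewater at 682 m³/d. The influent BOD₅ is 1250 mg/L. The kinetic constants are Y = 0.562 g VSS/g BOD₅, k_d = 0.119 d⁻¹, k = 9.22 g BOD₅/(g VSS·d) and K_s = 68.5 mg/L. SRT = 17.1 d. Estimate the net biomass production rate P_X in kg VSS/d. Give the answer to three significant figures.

P_X ≈ 158 kg VSS/d

From the Monod/SRT balance for a CMAS, S = K_s·(1+k_d θ_c)/[θ_c·(Y k − k_d) − 1] = 68.5 × (1 + 0.119 × 17.1) / [17.1 × (0.562 × 9.22 − 0.119) − 1] = 207.9 / 85.57 = 2.429 mg/L.
Y_obs = Y / (1 + k_d θ_c) = 0.562 / (1 + 0.119 × 17.1) = 0.562 / 3.035 = 0.1852.
Q·(S₀ − S) = 682 × (1250 − 2.43) × 10⁻³ = 850.8 kg/d removed.
So the net sludge growth is P_X = 0.1852 × 850.8 = 157.6 kg VSS/d.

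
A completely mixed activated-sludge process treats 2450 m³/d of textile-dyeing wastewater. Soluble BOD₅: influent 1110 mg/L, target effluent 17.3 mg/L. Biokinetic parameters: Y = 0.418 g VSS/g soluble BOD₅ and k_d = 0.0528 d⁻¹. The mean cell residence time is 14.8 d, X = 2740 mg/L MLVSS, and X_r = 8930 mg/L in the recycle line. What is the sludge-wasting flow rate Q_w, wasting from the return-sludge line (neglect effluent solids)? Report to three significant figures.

From the SRT design equation V = Y Q (S₀−S) θ_c / [X (1 + k_d θ_c)] = 0.418 × 2450 × (1110 − 17.3) × 14.8 / [2740 × (1 + 0.0528 × 14.8)] = 1.66×10^7 / 4881 = 3393 m³.
Wasting from the return line (neglecting effluent solids): Q_w = V·X / (θ_c·X_r) = 3393 × 2740 / (14.8 × 8930) = 70.34 m³/d.

Q_w ≈ 70.3 m³/d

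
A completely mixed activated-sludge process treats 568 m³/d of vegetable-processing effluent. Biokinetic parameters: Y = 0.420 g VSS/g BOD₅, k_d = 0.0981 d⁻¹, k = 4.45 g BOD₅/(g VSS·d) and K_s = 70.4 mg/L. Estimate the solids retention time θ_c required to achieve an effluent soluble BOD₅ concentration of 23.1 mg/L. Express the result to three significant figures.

At the target effluent, Y k S/(K_s+S) = 0.420×4.45×23.1/93.50 = 0.4618 d⁻¹.
θ_c = 1/(μ − k_d) = 1/(0.4618 − 0.0981) = 1/0.3637 = 2.750 d.

θ_c ≈ 2.75 d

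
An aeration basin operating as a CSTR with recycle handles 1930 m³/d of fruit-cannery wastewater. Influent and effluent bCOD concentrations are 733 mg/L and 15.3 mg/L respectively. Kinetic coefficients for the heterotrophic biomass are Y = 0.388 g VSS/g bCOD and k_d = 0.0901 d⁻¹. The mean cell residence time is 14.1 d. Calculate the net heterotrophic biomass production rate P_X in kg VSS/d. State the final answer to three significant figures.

Y_obs = Y / (1 + k_d θ_c) = 0.388 / (1 + 0.0901 × 14.1) = 0.388 / 2.270 = 0.1709.
ΔS = 733 − 15.3 = 717.7 mg/L, so the substrate removal rate is 1930 × 717.7/1000 = 1385 kg bCOD/d.
Biomass produced: P_X = Y_obs·Q·ΔS = 0.1709 × 1385 ≈ 236.7 kg VSS/d.

P_X ≈ 237 kg VSS/d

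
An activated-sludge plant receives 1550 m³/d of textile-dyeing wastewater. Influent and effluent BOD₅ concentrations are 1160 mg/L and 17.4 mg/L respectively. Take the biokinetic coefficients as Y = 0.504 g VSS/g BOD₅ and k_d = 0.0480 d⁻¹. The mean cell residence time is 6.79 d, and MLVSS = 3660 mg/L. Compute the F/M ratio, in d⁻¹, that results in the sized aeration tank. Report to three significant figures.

From the SRT design equation V = Y Q (S₀−S) θ_c / [X (1 + k_d θ_c)] = 0.504 × 1550 × (1160 − 17.4) × 6.79 / [3660 × (1 + 0.0480 × 6.79)] = 6.06×10^6 / 4853 = 1249 m³.
F/M = Q·S₀ / (V·X) = 1550 × 1160 / (1249 × 3660) = 0.3934 g BOD₅·(g VSS·d)⁻¹.

F/M ≈ 0.393 d⁻¹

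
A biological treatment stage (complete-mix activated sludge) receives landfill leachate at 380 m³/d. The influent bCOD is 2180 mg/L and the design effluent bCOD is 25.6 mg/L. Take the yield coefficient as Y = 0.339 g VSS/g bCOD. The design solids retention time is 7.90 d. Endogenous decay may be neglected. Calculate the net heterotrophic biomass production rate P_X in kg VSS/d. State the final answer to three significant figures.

No decay correction is needed, so Y_obs = Y = 0.339.
ΔS = 2180 − 25.6 = 2154 mg/L, so the substrate removal rate is 380 × 2154/1000 = 818.7 kg bCOD/d.
Biomass produced: P_X = Y_obs·Q·ΔS = 0.3390 × 818.7 ≈ 277.5 kg VSS/d.

P_X ≈ 278 kg VSS/d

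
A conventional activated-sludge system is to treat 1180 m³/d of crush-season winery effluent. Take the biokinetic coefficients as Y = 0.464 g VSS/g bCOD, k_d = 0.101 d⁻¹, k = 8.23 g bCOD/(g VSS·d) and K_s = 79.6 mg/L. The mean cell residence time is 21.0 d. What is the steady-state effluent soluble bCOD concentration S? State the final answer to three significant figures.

For a completely mixed reactor with recycle the Lawrence–McCarty relation gives S = K_s·(1 + k_d·θ_c) / [θ_c·(Y·k − k_d) − 1] = 79.6 × (1 + 0.101 × 21.0) / [21.0 × (0.464 × 8.23 − 0.101) − 1] = 248.4 / 77.07 = 3.223 mg/L.

S ≈ 3.22 mg/L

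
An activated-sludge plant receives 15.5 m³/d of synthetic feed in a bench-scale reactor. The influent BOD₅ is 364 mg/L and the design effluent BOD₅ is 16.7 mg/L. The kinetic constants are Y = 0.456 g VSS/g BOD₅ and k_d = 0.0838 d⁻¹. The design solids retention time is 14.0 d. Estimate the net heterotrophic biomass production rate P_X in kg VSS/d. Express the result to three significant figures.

Correct the yield for decay: Y_obs = Y/(1 + k_d θ_c) = 0.456 / (1 + 0.0838 × 14.0) = 0.456 / 2.173 = 0.2098.
Mass of BOD₅ removed per day: Q(S₀ − S) = 15.5 × 347.3 g/m³ = 5.383 kg/d.
Net biomass production P_X = Y_obs × Q·(S₀ − S) = 0.2098 × 5.383 = 1.130 kg VSS/d.

P_X ≈ 1.13 kg VSS/d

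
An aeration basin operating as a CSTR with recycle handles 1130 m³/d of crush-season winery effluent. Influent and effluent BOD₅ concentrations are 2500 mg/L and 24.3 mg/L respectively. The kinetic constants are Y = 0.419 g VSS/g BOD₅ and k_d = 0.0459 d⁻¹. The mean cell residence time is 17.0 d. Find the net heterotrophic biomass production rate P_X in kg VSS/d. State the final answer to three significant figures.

P_X ≈ 658 kg VSS/d

Observed yield with endogenous decay: Y_obs = Y / (1 + k_d·θ_c) = 0.419 / (1 + 0.0459 × 17.0) = 0.419 / 1.780 = 0.2354 g VSS/g BOD₅.
Substrate removed = Q·(S₀ − S) = 1130 m³/d × (2500 − 24.3) g/m³ = 2.8×10^6 g/d = 2798 kg/d.
Net biomass production P_X = Y_obs × Q·(S₀ − S) = 0.2354 × 2798 = 658.4 kg VSS/d.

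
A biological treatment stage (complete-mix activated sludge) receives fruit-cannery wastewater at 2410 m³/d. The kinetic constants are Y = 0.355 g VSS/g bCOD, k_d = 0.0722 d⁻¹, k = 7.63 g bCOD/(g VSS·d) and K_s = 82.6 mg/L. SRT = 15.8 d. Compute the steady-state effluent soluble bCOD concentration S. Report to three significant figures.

For a completely mixed reactor with recycle the Lawrence–McCarty relation gives S = K_s·(1 + k_d·θ_c) / [θ_c·(Y·k − k_d) − 1] = 82.6 × (1 + 0.0722 × 15.8) / [15.8 × (0.355 × 7.63 − 0.0722) − 1] = 176.8 / 40.66 = 4.349 mg/L.

S ≈ 4.35 mg/L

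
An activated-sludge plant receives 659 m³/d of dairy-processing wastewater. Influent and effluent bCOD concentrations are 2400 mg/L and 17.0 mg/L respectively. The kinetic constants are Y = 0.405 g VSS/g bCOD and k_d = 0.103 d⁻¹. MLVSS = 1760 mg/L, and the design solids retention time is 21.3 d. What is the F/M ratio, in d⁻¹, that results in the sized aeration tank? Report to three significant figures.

From the SRT design equation V = Y Q (S₀−S) θ_c / [X (1 + k_d θ_c)] = 0.405 × 659 × (2400 − 17.0) × 21.3 / [1760 × (1 + 0.103 × 21.3)] = 1.35×10^7 / 5621 = 2410 m³.
F/M = applied load / biomass = Q·S₀/(V·X) = 659 × 2400 / (2410 × 1760) = 0.3729 d⁻¹.

F/M ≈ 0.373 d⁻¹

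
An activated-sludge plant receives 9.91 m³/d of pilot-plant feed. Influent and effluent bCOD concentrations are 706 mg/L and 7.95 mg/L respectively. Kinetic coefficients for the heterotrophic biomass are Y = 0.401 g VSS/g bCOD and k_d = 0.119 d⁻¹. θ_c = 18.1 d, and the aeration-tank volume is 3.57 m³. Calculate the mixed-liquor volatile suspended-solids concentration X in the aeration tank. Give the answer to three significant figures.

X = Y·Q·ΔS·θ_c / [V·(1 + k_d θ_c)] = 0.401 × 9.91 × (706 − 7.95) × 18.1 / [3.57 × (1 + 0.119 × 18.1)] = 4459 mg/L.

X ≈ 4460 mg/L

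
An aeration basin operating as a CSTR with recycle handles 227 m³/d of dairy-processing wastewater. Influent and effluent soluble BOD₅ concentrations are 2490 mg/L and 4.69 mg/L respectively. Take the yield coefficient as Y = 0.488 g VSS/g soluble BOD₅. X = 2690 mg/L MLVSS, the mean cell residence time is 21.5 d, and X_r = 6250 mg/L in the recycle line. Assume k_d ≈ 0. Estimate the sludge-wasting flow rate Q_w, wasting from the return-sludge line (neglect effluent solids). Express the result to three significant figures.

Q_w ≈ 44.1 m³/d

V·X = Y·Q·ΔS·θ_c gives V = 0.488 × 227 × (2490 − 4.69) × 21.5 / 2690 = 2200 m³.
Wasting from the return line (neglecting effluent solids): Q_w = V·X / (θ_c·X_r) = 2200 × 2690 / (21.5 × 6250) = 44.05 m³/d.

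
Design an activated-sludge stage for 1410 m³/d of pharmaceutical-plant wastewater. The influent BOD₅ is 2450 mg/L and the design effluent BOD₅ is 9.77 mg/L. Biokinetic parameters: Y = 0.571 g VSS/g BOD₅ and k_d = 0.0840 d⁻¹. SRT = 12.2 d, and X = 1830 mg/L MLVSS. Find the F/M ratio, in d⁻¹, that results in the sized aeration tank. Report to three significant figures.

Steady-state biomass mass balance: V·X·(1 + k_d·θ_c) = Y·Q·(S₀ − S)·θ_c, so V = 0.571 × 1410 × (2450 − 9.77) × 12.2 / [1830 × (1 + 0.0840 × 12.2)] = 2.4×10^7 / 3705 = 6469 m³.
Food-to-microorganism ratio F/M = Q S₀ / (V X) = 1410 × 2450 / (6469 × 1830) = 0.2918 d⁻¹.

F/M ≈ 0.292 d⁻¹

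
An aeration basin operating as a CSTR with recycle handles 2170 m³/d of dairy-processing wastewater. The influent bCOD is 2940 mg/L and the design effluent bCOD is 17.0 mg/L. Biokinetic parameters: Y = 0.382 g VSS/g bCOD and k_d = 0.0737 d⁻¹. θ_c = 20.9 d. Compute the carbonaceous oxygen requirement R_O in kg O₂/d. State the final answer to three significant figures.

Correct the yield for decay: Y_obs = Y/(1 + k_d θ_c) = 0.382 / (1 + 0.0737 × 20.9) = 0.382 / 2.540 = 0.1504.
Q·(S₀ − S) = 2170 × (2940 − 17.0) × 10⁻³ = 6343 kg/d removed.
Net sludge production P_X = 0.1504 × 6343 = 953.8 kg VSS/d.
R_O = Q·(S₀ − S) − 1.42·P_X = 6343 − 1.42 × 953.8 = 4989 kg O₂/d.

R_O ≈ 4990 kg O₂/d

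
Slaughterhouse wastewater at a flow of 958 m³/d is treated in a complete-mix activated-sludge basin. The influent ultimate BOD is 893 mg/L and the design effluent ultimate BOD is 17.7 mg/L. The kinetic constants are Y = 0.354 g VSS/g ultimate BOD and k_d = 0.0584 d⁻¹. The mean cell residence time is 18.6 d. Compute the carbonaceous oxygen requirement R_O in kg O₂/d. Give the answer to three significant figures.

R_O ≈ 636 kg O₂/d

Observed yield with endogenous decay: Y_obs = Y / (1 + k_d·θ_c) = 0.354 / (1 + 0.0584 × 18.6) = 0.354 / 2.086 = 0.1697 g VSS/g ultimate BOD.
ΔS = 893 − 17.7 = 875.3 mg/L, so the substrate removal rate is 958 × 875.3/1000 = 838.5 kg ultimate BOD/d.
P_X = Y_obs·Q·(S₀ − S) = 0.1697 × 838.5 = 142.3 kg VSS/d.
R_O = Q·(S₀ − S) − 1.42·P_X = 838.5 − 1.42 × 142.3 = 636.5 kg O₂/d.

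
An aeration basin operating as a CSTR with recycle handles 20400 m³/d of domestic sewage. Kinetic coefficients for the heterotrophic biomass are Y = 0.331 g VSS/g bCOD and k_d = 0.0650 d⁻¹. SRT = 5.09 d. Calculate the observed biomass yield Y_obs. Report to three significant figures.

The observed yield is Y_obs = Y/(1 + k_d·θ_c) = 0.331 / (1 + 0.0650 × 5.09) = 0.331 / 1.331 = 0.2487 g VSS per g bCOD removed.

Y_obs ≈ 0.249 g VSS/g bCOD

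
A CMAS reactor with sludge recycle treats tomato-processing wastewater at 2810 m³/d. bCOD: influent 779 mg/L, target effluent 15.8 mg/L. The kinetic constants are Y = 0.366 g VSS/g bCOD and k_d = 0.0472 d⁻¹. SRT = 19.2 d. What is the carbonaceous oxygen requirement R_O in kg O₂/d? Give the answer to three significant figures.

Y_obs = Y / (1 + k_d θ_c) = 0.366 / (1 + 0.0472 × 19.2) = 0.366 / 1.906 = 0.1920.
Q·(S₀ − S) = 2810 × (779 − 15.8) × 10⁻³ = 2145 kg/d removed.
P_X = Y_obs·Q·(S₀ − S) = 0.1920 × 2145 = 411.8 kg VSS/d.
Carbonaceous O₂ demand = substrate oxidised − cell-mass equivalent = 2145 − 1.42 × 411.8 = 1560 kg O₂/d.

R_O ≈ 1560 kg O₂/d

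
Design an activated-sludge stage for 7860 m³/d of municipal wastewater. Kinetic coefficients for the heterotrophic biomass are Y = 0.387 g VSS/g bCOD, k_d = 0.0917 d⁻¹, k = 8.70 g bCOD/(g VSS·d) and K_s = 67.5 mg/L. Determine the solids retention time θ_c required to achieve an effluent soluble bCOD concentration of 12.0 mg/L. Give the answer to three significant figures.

At the target effluent, Y k S/(K_s+S) = 0.387×8.70×12.0/79.50 = 0.5082 d⁻¹.
Then 1/θ_c = μ − k_d = 0.5082 − 0.0917 = 0.4165 d⁻¹, giving θ_c = 2.401 d.

θ_c ≈ 2.40 d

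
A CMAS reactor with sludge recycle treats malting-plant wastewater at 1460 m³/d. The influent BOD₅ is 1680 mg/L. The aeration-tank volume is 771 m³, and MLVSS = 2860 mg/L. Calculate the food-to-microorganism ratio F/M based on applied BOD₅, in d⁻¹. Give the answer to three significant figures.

Food-to-microorganism ratio F/M = Q S₀ / (V X) = 1460 × 1680 / (771.0 × 2860) = 1.112 d⁻¹.

F/M ≈ 1.11 d⁻¹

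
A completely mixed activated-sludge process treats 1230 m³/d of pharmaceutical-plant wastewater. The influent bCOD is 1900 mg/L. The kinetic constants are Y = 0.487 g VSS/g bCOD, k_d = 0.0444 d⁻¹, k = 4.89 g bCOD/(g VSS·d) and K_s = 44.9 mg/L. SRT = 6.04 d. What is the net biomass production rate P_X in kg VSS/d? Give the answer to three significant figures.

P_X ≈ 895 kg VSS/d

From the Monod/SRT balance for a CMAS, S = K_s·(1+k_d θ_c)/[θ_c·(Y k − k_d) − 1] = 44.9 × (1 + 0.0444 × 6.04) / [6.04 × (0.487 × 4.89 − 0.0444) − 1] = 56.94 / 13.12 = 4.341 mg/L.
Y_obs = Y / (1 + k_d θ_c) = 0.487 / (1 + 0.0444 × 6.04) = 0.487 / 1.268 = 0.3840.
Substrate removed = Q·(S₀ − S) = 1230 m³/d × (1900 − 4.34) g/m³ = 2.33×10^6 g/d = 2332 kg/d.
So the net sludge growth is P_X = 0.3840 × 2332 = 895.4 kg VSS/d.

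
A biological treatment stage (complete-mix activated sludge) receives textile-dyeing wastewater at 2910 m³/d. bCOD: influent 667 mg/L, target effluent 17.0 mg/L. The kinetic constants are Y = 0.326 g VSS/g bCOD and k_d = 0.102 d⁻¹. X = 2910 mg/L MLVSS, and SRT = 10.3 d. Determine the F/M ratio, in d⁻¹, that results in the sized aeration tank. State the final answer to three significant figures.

Steady-state biomass mass balance: V·X·(1 + k_d·θ_c) = Y·Q·(S₀ − S)·θ_c, so V = 0.326 × 2910 × (667 − 17.0) × 10.3 / [2910 × (1 + 0.102 × 10.3)] = 6.35×10^6 / 5967 = 1064 m³.
F/M = applied load / biomass = Q·S₀/(V·X) = 2910 × 667 / (1064 × 2910) = 0.6267 d⁻¹.

F/M ≈ 0.627 d⁻¹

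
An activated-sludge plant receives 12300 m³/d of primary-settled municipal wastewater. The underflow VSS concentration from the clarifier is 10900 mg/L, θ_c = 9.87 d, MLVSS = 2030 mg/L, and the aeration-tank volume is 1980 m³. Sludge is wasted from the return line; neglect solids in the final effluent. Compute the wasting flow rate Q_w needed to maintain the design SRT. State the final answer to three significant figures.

Q_w = (V·X)/(θ_c X_r) = 1980 × 2030 / (9.87 × 10900) = 37.36 m³/d.

Q_w ≈ 37.4 m³/d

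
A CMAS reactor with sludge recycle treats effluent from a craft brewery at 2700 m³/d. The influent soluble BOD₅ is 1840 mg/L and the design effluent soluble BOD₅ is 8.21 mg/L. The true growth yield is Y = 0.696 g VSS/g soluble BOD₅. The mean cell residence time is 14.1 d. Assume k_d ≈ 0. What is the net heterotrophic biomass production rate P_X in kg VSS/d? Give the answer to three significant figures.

Since k_d ≈ 0, Y_obs = Y = 0.696 g VSS/g soluble BOD₅.
Substrate removed = Q·(S₀ − S) = 2700 m³/d × (1840 − 8.21) g/m³ = 4.95×10^6 g/d = 4946 kg/d.
Biomass produced: P_X = Y_obs·Q·ΔS = 0.6960 × 4946 ≈ 3442 kg VSS/d.

P_X ≈ 3440 kg VSS/d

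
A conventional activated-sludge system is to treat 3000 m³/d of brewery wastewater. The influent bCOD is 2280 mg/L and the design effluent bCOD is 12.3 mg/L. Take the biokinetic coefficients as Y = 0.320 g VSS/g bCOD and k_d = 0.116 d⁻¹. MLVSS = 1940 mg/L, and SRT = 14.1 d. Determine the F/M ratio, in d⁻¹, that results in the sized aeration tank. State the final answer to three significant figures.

Steady-state biomass mass balance: V·X·(1 + k_d·θ_c) = Y·Q·(S₀ − S)·θ_c, so V = 0.320 × 3000 × (2280 − 12.3) × 14.1 / [1940 × (1 + 0.116 × 14.1)] = 3.07×10^7 / 5113 = 6003 m³.
F/M = applied load / biomass = Q·S₀/(V·X) = 3000 × 2280 / (6003 × 1940) = 0.5873 d⁻¹.

F/M ≈ 0.587 d⁻¹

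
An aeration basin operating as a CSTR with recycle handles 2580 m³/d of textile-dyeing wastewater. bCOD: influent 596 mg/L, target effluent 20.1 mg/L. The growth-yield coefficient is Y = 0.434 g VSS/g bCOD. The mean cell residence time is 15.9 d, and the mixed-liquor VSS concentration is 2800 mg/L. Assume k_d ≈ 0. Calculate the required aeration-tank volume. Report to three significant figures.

V·X = Y·Q·ΔS·θ_c gives V = 0.434 × 2580 × (596 − 20.1) × 15.9 / 2800 = 3662 m³.

V ≈ 3660 m³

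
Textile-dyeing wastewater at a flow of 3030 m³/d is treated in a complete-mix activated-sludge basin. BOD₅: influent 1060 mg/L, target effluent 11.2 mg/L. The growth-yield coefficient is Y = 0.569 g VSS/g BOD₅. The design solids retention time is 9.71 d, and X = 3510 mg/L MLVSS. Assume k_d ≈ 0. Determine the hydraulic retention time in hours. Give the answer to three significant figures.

τ ≈ 39.6 h

With k_d = 0 the design equation reduces to V = Y Q (S₀−S) θ_c / X = 0.569 × 3030 × (1060 − 11.2) × 9.71 / 3510 = 5002 m³.
HRT = V/Q = 5002 m³ / 3030 m³·d⁻¹ = 1.651 d × 24 = 39.62 h.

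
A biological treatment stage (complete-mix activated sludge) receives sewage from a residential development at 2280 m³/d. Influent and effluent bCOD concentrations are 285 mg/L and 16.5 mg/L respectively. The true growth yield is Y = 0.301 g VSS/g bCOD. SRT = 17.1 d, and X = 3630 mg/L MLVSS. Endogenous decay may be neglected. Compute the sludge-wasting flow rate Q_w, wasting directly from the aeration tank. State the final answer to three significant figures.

Biomass mass balance (decay neglected): V·X = Y·Q·(S₀ − S)·θ_c, so V = 0.301 × 2280 × (285 − 16.5) × 17.1 / 3630 = 868.0 m³.
Wasting from the aeration tank: Q_w = V / θ_c = 868.0 / 17.1 = 50.76 m³/d.

Q_w ≈ 50.8 m³/d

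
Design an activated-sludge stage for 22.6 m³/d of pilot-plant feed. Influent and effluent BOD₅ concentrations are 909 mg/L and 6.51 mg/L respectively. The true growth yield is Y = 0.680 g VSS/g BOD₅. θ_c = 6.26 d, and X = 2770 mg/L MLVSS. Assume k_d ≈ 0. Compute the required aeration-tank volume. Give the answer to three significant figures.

V ≈ 31.3 m³

V·X = Y·Q·ΔS·θ_c gives V = 0.680 × 22.6 × (909 − 6.51) × 6.26 / 2770 = 31.34 m³.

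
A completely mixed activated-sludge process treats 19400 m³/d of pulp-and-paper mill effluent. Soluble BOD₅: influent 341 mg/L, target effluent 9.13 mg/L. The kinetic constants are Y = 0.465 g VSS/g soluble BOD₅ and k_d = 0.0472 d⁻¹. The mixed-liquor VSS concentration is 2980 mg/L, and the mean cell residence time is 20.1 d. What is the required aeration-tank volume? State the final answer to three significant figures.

From the SRT design equation V = Y Q (S₀−S) θ_c / [X (1 + k_d θ_c)] = 0.465 × 19400 × (341 − 9.13) × 20.1 / [2980 × (1 + 0.0472 × 20.1)] = 6.02×10^7 / 5807 = 10362 m³.

V ≈ 10400 m³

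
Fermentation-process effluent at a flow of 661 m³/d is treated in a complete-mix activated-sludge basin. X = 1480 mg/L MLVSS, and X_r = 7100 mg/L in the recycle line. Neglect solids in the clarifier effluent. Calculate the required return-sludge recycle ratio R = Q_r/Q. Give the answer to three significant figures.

Mass balance around the secondary clarifier (neglecting effluent solids): R = X / (X_r − X) = 1480 / (7100 − 1480) = 0.2633.

R ≈ 0.263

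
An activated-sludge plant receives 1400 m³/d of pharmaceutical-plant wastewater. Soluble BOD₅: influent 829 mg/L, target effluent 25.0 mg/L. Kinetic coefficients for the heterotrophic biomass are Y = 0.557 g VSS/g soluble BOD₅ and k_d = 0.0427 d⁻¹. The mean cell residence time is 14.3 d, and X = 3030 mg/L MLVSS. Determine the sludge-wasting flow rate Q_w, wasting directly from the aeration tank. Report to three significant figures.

Q_w ≈ 128 m³/d

Rearranging the biomass balance for a CMAS with decay, V = Y·Q·ΔS·θ_c / [X·(1+k_d θ_c)] = 0.557 × 1400 × (829 − 25.0) × 14.3 / [3030 × (1 + 0.0427 × 14.3)] = 8.97×10^6 / 4880 = 1837 m³.
Wasting from the aeration tank: Q_w = V / θ_c = 1837 / 14.3 = 128.5 m³/d.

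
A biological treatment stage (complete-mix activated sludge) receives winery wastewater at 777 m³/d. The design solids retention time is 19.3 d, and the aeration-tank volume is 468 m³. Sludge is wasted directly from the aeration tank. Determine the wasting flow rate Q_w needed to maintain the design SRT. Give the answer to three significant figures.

For wasting at MLVSS concentration, Q_w = V/θ_c = 468.0/19.3 = 24.25 m³/d.

Q_w ≈ 24.2 m³/d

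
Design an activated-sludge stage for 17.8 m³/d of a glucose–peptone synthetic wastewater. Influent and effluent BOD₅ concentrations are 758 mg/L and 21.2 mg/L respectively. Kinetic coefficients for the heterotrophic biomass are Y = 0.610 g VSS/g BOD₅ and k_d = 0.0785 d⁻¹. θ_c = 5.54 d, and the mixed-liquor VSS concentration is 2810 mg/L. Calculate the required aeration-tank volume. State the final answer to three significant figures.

Steady-state biomass mass balance: V·X·(1 + k_d·θ_c) = Y·Q·(S₀ − S)·θ_c, so V = 0.610 × 17.8 × (758 − 21.2) × 5.54 / [2810 × (1 + 0.0785 × 5.54)] = 4.43×10^4 / 4032 = 10.99 m³.

V ≈ 11.0 m³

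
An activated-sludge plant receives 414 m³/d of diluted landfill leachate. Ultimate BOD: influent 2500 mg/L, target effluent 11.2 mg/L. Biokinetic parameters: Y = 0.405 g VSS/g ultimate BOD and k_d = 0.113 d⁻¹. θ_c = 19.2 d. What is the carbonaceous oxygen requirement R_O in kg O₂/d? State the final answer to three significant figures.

R_O ≈ 843 kg O₂/d

Correct the yield for decay: Y_obs = Y/(1 + k_d θ_c) = 0.405 / (1 + 0.113 × 19.2) = 0.405 / 3.170 = 0.1278.
ΔS = 2500 − 11.2 = 2489 mg/L, so the substrate removal rate is 414 × 2489/1000 = 1030 kg ultimate BOD/d.
Biomass synthesised: P_X = Y_obs × 1030 = 131.7 kg VSS/d.
R_O = Q·(S₀ − S) − 1.42·P_X = 1030 − 1.42 × 131.7 = 843.4 kg O₂/d.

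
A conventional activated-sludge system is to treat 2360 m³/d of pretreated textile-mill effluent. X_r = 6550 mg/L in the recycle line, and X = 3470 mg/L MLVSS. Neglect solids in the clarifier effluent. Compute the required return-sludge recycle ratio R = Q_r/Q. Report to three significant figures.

R = Q_r/Q = X/(X_r − X) = 3470 / (6550 − 3470) = 1.127.

R ≈ 1.13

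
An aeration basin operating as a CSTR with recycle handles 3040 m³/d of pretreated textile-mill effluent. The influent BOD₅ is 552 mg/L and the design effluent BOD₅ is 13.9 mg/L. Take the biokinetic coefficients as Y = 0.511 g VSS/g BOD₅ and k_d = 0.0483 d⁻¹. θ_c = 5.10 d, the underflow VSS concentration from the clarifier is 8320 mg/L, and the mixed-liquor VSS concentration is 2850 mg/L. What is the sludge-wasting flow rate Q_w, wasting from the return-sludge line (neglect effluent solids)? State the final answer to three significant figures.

Q_w ≈ 80.6 m³/d

From the SRT design equation V = Y Q (S₀−S) θ_c / [X (1 + k_d θ_c)] = 0.511 × 3040 × (552 − 13.9) × 5.10 / [2850 × (1 + 0.0483 × 5.10)] = 4.26×10^6 / 3552 = 1200 m³.
Wasting from the return line (neglecting effluent solids): Q_w = V·X / (θ_c·X_r) = 1200 × 2850 / (5.10 × 8320) = 80.61 m³/d.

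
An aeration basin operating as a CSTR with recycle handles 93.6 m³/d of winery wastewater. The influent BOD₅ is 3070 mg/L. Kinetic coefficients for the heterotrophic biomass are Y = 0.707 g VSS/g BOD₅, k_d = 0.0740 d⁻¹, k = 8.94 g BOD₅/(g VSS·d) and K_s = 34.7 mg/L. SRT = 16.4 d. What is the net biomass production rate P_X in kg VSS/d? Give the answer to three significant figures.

For a completely mixed reactor with recycle the Lawrence–McCarty relation gives S = K_s·(1 + k_d·θ_c) / [θ_c·(Y·k − k_d) − 1] = 34.7 × (1 + 0.0740 × 16.4) / [16.4 × (0.707 × 8.94 − 0.0740) − 1] = 76.81 / 101.4 = 0.7572 mg/L.
The observed yield is Y_obs = Y/(1 + k_d·θ_c) = 0.707 / (1 + 0.0740 × 16.4) = 0.707 / 2.214 = 0.3194 g VSS per g BOD₅ removed.
Mass of BOD₅ removed per day: Q(S₀ − S) = 93.6 × 3069 g/m³ = 287.3 kg/d.
Net biomass production P_X = Y_obs × Q·(S₀ − S) = 0.3194 × 287.3 = 91.75 kg VSS/d.

P_X ≈ 91.8 kg VSS/d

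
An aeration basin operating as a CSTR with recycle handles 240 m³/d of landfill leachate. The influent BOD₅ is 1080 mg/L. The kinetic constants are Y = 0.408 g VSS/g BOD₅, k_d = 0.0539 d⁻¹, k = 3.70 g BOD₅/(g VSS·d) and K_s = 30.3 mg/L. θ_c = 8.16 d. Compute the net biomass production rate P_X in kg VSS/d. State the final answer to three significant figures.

P_X ≈ 73.2 kg VSS/d

For a completely mixed reactor with recycle the Lawrence–McCarty relation gives S = K_s·(1 + k_d·θ_c) / [θ_c·(Y·k − k_d) − 1] = 30.3 × (1 + 0.0539 × 8.16) / [8.16 × (0.408 × 3.70 − 0.0539) − 1] = 43.63 / 10.88 = 4.010 mg/L.
The observed yield is Y_obs = Y/(1 + k_d·θ_c) = 0.408 / (1 + 0.0539 × 8.16) = 0.408 / 1.440 = 0.2834 g VSS per g BOD₅ removed.
Substrate removed = Q·(S₀ − S) = 240 m³/d × (1080 − 4.01) g/m³ = 2.58×10^5 g/d = 258.2 kg/d.
So the net sludge growth is P_X = 0.2834 × 258.2 = 73.18 kg VSS/d.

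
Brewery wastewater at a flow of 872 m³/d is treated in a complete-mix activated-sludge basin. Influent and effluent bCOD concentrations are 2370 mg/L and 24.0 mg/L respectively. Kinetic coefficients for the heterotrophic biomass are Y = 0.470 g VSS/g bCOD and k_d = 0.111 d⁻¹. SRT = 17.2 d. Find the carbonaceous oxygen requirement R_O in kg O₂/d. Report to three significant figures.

R_O ≈ 1580 kg O₂/d

Correct the yield for decay: Y_obs = Y/(1 + k_d θ_c) = 0.470 / (1 + 0.111 × 17.2) = 0.470 / 2.909 = 0.1616.
ΔS = 2370 − 24.0 = 2346 mg/L, so the substrate removal rate is 872 × 2346/1000 = 2046 kg bCOD/d.
P_X = Y_obs·Q·(S₀ − S) = 0.1616 × 2046 = 330.5 kg VSS/d.
Carbonaceous O₂ demand = substrate oxidised − cell-mass equivalent = 2046 − 1.42 × 330.5 = 1576 kg O₂/d.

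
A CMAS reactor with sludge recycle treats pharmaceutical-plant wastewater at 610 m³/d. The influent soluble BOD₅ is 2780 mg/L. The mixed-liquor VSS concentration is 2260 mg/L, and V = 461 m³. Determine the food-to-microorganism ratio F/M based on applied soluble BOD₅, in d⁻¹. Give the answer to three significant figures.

F/M ≈ 1.63 d⁻¹

Food-to-microorganism ratio F/M = Q S₀ / (V X) = 610 × 2780 / (461.0 × 2260) = 1.628 d⁻¹.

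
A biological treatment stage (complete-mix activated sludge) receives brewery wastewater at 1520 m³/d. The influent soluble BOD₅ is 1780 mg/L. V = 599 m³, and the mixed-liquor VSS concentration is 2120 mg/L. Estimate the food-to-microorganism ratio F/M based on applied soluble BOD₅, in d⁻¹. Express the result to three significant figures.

F/M ≈ 2.13 d⁻¹

Food-to-microorganism ratio F/M = Q S₀ / (V X) = 1520 × 1780 / (599.0 × 2120) = 2.131 d⁻¹.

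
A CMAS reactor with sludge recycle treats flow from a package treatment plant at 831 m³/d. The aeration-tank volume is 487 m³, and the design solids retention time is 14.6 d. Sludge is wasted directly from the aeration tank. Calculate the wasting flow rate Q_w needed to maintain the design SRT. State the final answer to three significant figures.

With mixed-liquor wasting, θ_c = V/Q_w, so Q_w = V/θ_c = 487.0/14.6 = 33.36 m³/d.

Q_w ≈ 33.4 m³/d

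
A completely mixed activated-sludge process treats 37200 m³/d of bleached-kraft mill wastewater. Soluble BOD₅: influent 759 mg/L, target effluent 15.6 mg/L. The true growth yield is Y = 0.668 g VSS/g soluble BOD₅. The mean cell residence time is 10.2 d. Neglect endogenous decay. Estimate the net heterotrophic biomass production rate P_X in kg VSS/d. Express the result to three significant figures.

With endogenous decay neglected, the observed yield equals the true yield: Y_obs = Y = 0.668 g VSS/g soluble BOD₅.
Mass of soluble BOD₅ removed per day: Q(S₀ − S) = 37200 × 743.4 g/m³ = 27654 kg/d.
Biomass produced: P_X = Y_obs·Q·ΔS = 0.6680 × 27654 ≈ 18473 kg VSS/d.

P_X ≈ 18500 kg VSS/d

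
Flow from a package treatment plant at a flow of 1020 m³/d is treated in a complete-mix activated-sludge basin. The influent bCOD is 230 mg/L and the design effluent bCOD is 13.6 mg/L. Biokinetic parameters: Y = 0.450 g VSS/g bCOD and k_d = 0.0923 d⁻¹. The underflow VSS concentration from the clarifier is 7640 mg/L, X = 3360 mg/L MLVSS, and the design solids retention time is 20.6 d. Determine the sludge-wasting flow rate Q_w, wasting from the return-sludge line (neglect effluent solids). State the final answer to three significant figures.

From the SRT design equation V = Y Q (S₀−S) θ_c / [X (1 + k_d θ_c)] = 0.450 × 1020 × (230 − 13.6) × 20.6 / [3360 × (1 + 0.0923 × 20.6)] = 2.05×10^6 / 9749 = 209.9 m³.
Q_w = (V·X)/(θ_c X_r) = 209.9 × 3360 / (20.6 × 7640) = 4.481 m³/d.

Q_w ≈ 4.48 m³/d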